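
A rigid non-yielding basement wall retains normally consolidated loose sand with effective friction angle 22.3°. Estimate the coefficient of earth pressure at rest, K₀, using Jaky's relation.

K₀ = 1 − sin φ' = 1 − sin 22.3° = 0.6205.

0.621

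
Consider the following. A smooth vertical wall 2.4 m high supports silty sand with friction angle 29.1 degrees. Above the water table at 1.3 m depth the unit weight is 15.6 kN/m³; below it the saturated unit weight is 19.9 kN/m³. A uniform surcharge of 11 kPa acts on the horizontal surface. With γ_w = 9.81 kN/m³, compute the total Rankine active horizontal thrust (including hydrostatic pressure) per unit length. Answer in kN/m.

29.4 kN/m

K_a = tan²(45° − φ/2) = 0.3456.
γ' = 19.9 − 9.81 = 10.09 kN/m³. h₂ = H − d_w = 1.1 m.
σ'_h: at surface K_a·q = 3.802; at WT K_a(q+γd_w) = 10.81; at base K_a(q+γd_w+γ'h₂) = 14.65 kPa.
P₁ = ½(3.802+10.81)×1.3 = 9.498; P₂ = ½(10.81+14.65)×1.1 = 14.00; P_w = ½γ_w h₂² = 5.935.
Total = 9.498+14.00+5.935 = 29.43 kN/m.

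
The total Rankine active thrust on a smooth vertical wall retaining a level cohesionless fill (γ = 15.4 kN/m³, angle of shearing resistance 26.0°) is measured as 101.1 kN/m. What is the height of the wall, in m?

K_a = 0.3905. P_a = ½ K_a γ H² ⇒ H = √(2P_a/(K_a γ)).
H = √(2×101.1/(0.3905×15.4)) = 5.799 m.

5.80 m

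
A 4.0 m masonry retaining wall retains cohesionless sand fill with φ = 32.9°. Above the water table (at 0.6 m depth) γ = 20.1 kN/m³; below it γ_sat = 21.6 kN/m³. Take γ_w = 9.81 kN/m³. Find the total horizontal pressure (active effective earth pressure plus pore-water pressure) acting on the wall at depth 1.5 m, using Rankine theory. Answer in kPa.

15.5 kPa

K_a = (1 − sin φ)/(1 + sin φ) = 0.2960.
γ' = 21.6 − 9.81 = 11.79 kN/m³.
Effective vertical stress at 1.5 m: σ'_v = 20.1×0.6 + 11.79×0.900 = 22.67 kPa.
σ'_h = K_a σ'_v = 0.2960 × 22.67 = 6.711 kPa; u = γ_w × 0.900 = 8.829 kPa.
Total σ_h = 6.711 + 8.829 = 15.54 kPa.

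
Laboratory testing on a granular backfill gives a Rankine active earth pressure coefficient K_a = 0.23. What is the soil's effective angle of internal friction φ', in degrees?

38.8°

K_a = tan²(45° − φ/2) ⇒ 45° − φ/2 = arctan(√0.23) = 25.62°.
φ = 2(45° − 25.62°) = 38.76°.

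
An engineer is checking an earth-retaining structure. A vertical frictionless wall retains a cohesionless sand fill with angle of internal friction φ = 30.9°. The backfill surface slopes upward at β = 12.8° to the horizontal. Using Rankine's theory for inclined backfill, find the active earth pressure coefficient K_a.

0.347

K_a = cos β · (cos β − √(cos²β − cos²φ)) / (cos β + √(cos²β − cos²φ)).
cos β = 0.9751, cos φ = 0.8581, √(cos²β − cos²φ) = 0.4633.
K_a = 0.9751 × (0.9751 − 0.4633)/(0.9751 + 0.4633) = 0.3470.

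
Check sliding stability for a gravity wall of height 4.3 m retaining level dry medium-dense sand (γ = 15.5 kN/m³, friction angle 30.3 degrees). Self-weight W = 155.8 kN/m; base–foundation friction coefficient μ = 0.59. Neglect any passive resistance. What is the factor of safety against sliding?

1.95

K_a = tan²(45° − 30.3°/2) = 0.3293.
P_a = ½K_aγH² = 0.5×0.3293×15.5×4.3² = 47.19 kN/m, acting at H/3 = 1.433 m above the base.
FS_sliding = μW / P_a = 0.59×155.8 / 47.19 = 1.948.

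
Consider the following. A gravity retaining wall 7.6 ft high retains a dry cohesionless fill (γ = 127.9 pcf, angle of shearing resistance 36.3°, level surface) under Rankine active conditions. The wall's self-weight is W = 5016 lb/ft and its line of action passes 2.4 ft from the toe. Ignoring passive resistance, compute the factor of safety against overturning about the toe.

5.02

K_a = tan²(45° − 36.3°/2) = 0.2563.
P_a = ½K_aγH² = 0.5×0.2563×127.9×7.6² = 946.6 lb/ft, acting at H/3 = 2.533 ft above the base.
Overturning moment M_o = P_a × H/3 = 946.6 × 2.533 = 2398.
Resisting moment M_r = W × 2.4 = 5016 × 2.4 = 12040.
FS_overturning = M_r/M_o = 12040/2398 = 5.020.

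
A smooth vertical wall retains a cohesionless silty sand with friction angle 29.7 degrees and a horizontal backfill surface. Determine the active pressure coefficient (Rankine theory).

0.337

K_a = (1 − sin φ)/(1 + sin φ) = (1 − sin 29.7°)/(1 + sin 29.7°) = 0.3374.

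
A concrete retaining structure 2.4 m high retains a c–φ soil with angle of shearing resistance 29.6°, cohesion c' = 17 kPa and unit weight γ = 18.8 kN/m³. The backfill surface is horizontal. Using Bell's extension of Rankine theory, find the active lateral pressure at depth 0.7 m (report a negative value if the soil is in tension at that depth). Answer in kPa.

-15.3 kPa

K_a = (1 − sin φ)/(1 + sin φ) = 0.3387.
σ_a = K_a γ z − 2c√K_a = 0.3387×18.8×0.7 − 2×17×0.5820 = -15.33 kPa.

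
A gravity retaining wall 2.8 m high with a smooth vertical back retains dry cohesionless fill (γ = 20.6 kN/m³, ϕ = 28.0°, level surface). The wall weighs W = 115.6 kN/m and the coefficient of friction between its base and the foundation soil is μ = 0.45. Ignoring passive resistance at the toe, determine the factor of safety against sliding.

K_a = tan²(45° − 28.0°/2) = 0.3610.
P_a = ½K_aγH² = 0.5×0.3610×20.6×2.8² = 29.15 kN/m, acting at H/3 = 0.9333 m above the base.
FS_sliding = μW / P_a = 0.45×115.6 / 29.15 = 1.784.

1.78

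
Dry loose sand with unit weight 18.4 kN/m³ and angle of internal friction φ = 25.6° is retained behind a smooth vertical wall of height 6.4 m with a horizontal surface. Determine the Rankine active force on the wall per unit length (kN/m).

149 kN/m

K_a = tan²(45° − φ/2) = 0.3966.
P_a = ½ K_a γ H² = 0.5 × 0.3966 × 18.4 × 6.4² = 149.4 kN/m.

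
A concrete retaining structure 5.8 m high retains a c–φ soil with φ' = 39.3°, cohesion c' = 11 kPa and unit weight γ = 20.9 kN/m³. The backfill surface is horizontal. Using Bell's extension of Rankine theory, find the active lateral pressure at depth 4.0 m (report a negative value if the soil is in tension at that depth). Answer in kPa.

K_a = (1 − sin φ)/(1 + sin φ) = 0.2245.
σ_a = K_a γ z − 2c√K_a = 0.2245×20.9×4.0 − 2×11×0.4738 = 8.342 kPa.

8.34 kPa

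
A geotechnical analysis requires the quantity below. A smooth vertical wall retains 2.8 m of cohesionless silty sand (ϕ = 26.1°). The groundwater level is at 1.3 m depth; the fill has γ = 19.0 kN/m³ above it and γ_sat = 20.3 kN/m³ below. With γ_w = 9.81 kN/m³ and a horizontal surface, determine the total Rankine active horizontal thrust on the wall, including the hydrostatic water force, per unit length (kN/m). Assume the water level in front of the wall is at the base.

K_a = tan²(45° − φ/2) = 0.3889.
γ' = 20.3 − 9.81 = 10.49 kN/m³. Depth below WT = 1.5 m.
σ'_h at WT = K_a γ d_w = 9.607 kPa; at base = 9.607 + K_a γ' × 1.5 = 15.73 kPa.
P₁ (0–1.3 m) = ½×9.607×1.3 = 6.245. P₂ (1.3–2.8 m) = ½(9.607+15.73)×1.5 = 19.00.
P_w = ½ γ_w h₂² = 0.5×9.81×1.5² = 11.04. Total = 6.245+19.00+11.04 = 36.28 kN/m.

36.3 kN/m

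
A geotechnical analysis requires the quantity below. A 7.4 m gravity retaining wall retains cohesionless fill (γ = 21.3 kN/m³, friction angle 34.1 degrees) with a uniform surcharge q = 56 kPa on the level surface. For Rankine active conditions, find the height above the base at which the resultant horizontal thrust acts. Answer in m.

2.98 m

K_a = 0.2815.
Triangular part P₁ = ½K_aγH² = 164.2 at H/3 = 2.467 m; rectangular part P₂ = K_a q H = 116.7 at H/2 = 3.700 m.
ȳ = (P₁·2.467 + P₂·3.700)/(P₁+P₂) = 2.979 m.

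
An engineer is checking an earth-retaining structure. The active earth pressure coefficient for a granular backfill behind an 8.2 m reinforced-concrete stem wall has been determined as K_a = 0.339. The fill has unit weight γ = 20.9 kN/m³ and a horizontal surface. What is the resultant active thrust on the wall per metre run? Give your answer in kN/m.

238 kN/m

P = ½ K_a γ H² = 0.5 × 0.339 × 20.9 × 8.2² = 238.2 kN/m.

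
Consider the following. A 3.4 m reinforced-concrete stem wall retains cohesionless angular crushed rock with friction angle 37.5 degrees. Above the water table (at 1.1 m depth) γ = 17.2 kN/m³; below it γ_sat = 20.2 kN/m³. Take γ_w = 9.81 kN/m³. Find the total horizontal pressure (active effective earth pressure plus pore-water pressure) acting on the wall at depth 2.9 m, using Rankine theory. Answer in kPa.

K_a = (1 − sin φ)/(1 + sin φ) = 0.2432.
γ' = 20.2 − 9.81 = 10.39 kN/m³.
Effective vertical stress at 2.9 m: σ'_v = 17.2×1.1 + 10.39×1.80 = 37.62 kPa.
σ'_h = K_a σ'_v = 0.2432 × 37.62 = 9.149 kPa; u = γ_w × 1.80 = 17.66 kPa.
Total σ_h = 9.149 + 17.66 = 26.81 kPa.

26.8 kPa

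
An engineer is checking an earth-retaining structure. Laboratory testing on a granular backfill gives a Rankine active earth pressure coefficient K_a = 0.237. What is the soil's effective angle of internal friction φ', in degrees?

K_a = tan²(45° − φ/2) ⇒ 45° − φ/2 = arctan(√0.237) = 25.96°.
φ = 2(45° − 25.96°) = 38.08°.

38.1°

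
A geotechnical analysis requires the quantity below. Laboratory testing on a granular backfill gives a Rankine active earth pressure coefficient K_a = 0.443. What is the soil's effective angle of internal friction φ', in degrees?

22.7°

K_a = tan²(45° − φ/2) ⇒ 45° − φ/2 = arctan(√0.443) = 33.65°.
φ = 2(45° − 33.65°) = 22.71°.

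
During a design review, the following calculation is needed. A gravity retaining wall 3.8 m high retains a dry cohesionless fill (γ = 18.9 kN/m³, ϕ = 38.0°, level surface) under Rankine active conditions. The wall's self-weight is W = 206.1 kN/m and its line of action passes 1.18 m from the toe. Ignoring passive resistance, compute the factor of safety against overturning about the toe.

5.91

K_a = tan²(45° − 38.0°/2) = 0.2379.
P_a = ½K_aγH² = 0.5×0.2379×18.9×3.8² = 32.46 kN/m, acting at H/3 = 1.267 m above the base.
Overturning moment M_o = P_a × H/3 = 32.46 × 1.267 = 41.12.
Resisting moment M_r = W × 1.18 = 206.1 × 1.18 = 243.2.
FS_overturning = M_r/M_o = 243.2/41.12 = 5.915.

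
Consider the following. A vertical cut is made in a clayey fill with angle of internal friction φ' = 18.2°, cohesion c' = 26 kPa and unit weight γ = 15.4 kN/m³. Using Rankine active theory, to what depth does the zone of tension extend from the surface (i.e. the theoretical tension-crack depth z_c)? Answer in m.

K_a = tan²(45° − 18.2°/2) = 0.5240; √K_a = 0.7239.
The active pressure is zero where K_a γ z = 2c√K_a, so z_c = 2c/(γ√K_a) = 2×26/(15.4×0.7239) = 4.665 m.

4.66 m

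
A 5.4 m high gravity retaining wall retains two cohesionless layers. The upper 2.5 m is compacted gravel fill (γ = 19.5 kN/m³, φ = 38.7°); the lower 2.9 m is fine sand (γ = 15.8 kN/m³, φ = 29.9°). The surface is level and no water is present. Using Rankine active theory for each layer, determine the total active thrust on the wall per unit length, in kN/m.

K_a1 = tan²(45°−38.7°/2) = 0.2306; K_a2 = tan²(45°−29.9°/2) = 0.3347.
Layer 1: σ at base = K_a1 γ₁ h₁ = 11.24 kPa; P₁ = ½×11.24×2.5 = 14.05.
Layer 2: σ_v at top = γ₁h₁ = 48.75; σ_h top = K_a2×48.75 = 16.32; σ_h base = K_a2×(48.75+15.8×2.9) = 31.65.
P₂ = ½(16.32+31.65)×2.9 = 69.55. Total P_a = 14.05+69.55 = 83.60 kN/m.

83.6 kN/m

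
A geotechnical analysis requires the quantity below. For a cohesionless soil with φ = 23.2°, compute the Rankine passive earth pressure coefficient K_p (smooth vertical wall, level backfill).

K_p = (1 + sin φ)/(1 − sin φ) = tan²(45° + 23.2°/2) = 2.300.

2.30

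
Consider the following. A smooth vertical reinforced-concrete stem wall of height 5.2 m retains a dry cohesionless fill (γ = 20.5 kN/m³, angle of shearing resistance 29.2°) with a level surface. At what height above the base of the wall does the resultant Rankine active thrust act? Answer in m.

K_a = 0.3442.
The pressure distribution is triangular, so the resultant acts at H/3 above the base = 5.2/3 = 1.733 m.

1.73 m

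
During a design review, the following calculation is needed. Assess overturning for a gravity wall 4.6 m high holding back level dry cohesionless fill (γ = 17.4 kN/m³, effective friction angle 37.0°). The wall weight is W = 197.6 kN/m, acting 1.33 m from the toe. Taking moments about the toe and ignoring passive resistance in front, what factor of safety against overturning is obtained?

K_a = tan²(45° − 37.0°/2) = 0.2486.
P_a = ½K_aγH² = 0.5×0.2486×17.4×4.6² = 45.76 kN/m, acting at H/3 = 1.533 m above the base.
Overturning moment M_o = P_a × H/3 = 45.76 × 1.533 = 70.17.
Resisting moment M_r = W × 1.33 = 197.6 × 1.33 = 262.8.
FS_overturning = M_r/M_o = 262.8/70.17 = 3.745.

3.75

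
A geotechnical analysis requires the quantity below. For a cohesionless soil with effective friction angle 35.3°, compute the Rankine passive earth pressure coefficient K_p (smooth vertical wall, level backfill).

K_p = (1 + sin φ)/(1 − sin φ) = tan²(45° + 35.3°/2) = 3.738.

3.74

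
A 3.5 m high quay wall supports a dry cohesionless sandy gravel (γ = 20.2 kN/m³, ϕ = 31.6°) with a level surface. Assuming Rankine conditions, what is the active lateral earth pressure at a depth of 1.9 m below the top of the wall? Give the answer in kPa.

12.0 kPa

K_a = (1 − sin φ)/(1 + sin φ) = 0.3123.
σ_h = K_a γ z = 0.3123 × 20.2 × 1.9 = 11.99 kPa.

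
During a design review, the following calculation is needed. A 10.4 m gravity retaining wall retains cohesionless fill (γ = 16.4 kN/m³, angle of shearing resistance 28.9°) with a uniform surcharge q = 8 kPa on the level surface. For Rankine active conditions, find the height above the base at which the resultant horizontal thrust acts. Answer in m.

K_a = 0.3484.
Triangular part P₁ = ½K_aγH² = 309.0 at H/3 = 3.467 m; rectangular part P₂ = K_a q H = 28.98 at H/2 = 5.200 m.
ȳ = (P₁·3.467 + P₂·5.200)/(P₁+P₂) = 3.615 m.

3.62 m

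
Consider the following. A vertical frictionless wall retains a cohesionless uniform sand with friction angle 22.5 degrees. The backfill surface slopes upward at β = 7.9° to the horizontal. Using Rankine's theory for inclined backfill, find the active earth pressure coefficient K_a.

0.466

K_a = cos β · (cos β − √(cos²β − cos²φ)) / (cos β + √(cos²β − cos²φ)).
cos β = 0.9905, cos φ = 0.9239, √(cos²β − cos²φ) = 0.3571.
K_a = 0.9905 × (0.9905 − 0.3571)/(0.9905 + 0.3571) = 0.4655.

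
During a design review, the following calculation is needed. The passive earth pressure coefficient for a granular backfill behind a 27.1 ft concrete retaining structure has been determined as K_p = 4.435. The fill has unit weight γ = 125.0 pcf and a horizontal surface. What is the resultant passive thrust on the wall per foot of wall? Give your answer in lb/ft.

P = ½ K_p γ H² = 0.5 × 4.435 × 125.0 × 27.1² = 203600 lb/ft.

204000 lb/ft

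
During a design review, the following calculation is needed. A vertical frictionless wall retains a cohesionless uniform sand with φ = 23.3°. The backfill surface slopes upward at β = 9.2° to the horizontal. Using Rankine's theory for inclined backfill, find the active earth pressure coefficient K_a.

0.458

K_a = cos β · (cos β − √(cos²β − cos²φ)) / (cos β + √(cos²β − cos²φ)).
cos β = 0.9871, cos φ = 0.9184, √(cos²β − cos²φ) = 0.3618.
K_a = 0.9871 × (0.9871 − 0.3618)/(0.9871 + 0.3618) = 0.4576.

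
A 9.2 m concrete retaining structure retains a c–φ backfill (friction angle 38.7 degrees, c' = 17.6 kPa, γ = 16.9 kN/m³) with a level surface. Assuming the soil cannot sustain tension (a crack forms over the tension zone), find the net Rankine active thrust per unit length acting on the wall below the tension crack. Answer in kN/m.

K_a = 0.2306; √K_a = 0.4802.
Tension-crack depth z_c = 2c/(γ√K_a) = 2×17.6/(16.9×0.4802) = 4.338 m.
σ_a at base = K_a γ H − 2c√K_a = 0.2306×16.9×9.2 − 2×17.6×0.4802 = 18.95 kPa.
P_a = ½ × 18.95 × (H − z_c) = 0.5×18.95×4.862 = 46.07 kN/m.

46.1 kN/m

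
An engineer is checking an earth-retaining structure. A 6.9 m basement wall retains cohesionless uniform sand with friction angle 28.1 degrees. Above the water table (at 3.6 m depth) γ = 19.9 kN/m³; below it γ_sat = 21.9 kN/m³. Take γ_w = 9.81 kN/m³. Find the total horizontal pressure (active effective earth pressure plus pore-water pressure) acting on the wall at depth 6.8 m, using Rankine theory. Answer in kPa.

K_a = (1 − sin φ)/(1 + sin φ) = 0.3596.
γ' = 21.9 − 9.81 = 12.09 kN/m³.
Effective vertical stress at 6.8 m: σ'_v = 19.9×3.6 + 12.09×3.20 = 110.3 kPa.
σ'_h = K_a σ'_v = 0.3596 × 110.3 = 39.67 kPa; u = γ_w × 3.20 = 31.39 kPa.
Total σ_h = 39.67 + 31.39 = 71.07 kPa.

71.1 kPa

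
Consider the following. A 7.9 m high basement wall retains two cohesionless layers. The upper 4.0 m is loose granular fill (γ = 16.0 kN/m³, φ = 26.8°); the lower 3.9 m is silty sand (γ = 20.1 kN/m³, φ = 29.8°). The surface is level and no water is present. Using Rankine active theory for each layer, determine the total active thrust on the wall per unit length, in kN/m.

K_a1 = tan²(45°−26.8°/2) = 0.3785; K_a2 = tan²(45°−29.8°/2) = 0.3360.
Layer 1: σ at base = K_a1 γ₁ h₁ = 24.22 kPa; P₁ = ½×24.22×4.0 = 48.44.
Layer 2: σ_v at top = γ₁h₁ = 64.00; σ_h top = K_a2×64.00 = 21.51; σ_h base = K_a2×(64.00+20.1×3.9) = 47.85.
P₂ = ½(21.51+47.85)×3.9 = 135.2. Total P_a = 48.44+135.2 = 183.7 kN/m.

184 kN/m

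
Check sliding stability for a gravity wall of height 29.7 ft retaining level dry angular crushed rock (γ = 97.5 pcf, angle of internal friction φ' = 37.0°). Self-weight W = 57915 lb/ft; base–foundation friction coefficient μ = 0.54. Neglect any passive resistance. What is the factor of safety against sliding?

2.93

K_a = tan²(45° − 37.0°/2) = 0.2486.
P_a = ½K_aγH² = 0.5×0.2486×97.5×29.7² = 10690 lb/ft, acting at H/3 = 9.900 ft above the base.
FS_sliding = μW / P_a = 0.54×57915 / 10690 = 2.926.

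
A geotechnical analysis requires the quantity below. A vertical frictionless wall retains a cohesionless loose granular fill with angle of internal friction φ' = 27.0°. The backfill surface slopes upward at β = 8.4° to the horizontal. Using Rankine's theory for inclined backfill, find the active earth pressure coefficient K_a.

0.390

K_a = cos β · (cos β − √(cos²β − cos²φ)) / (cos β + √(cos²β − cos²φ)).
cos β = 0.9893, cos φ = 0.8910, √(cos²β − cos²φ) = 0.4298.
K_a = 0.9893 × (0.9893 − 0.4298)/(0.9893 + 0.4298) = 0.3900.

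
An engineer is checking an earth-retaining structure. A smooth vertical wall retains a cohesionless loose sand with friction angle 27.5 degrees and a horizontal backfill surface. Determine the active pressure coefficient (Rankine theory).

K_a = tan²(45° − φ/2) = tan²(31.25°) = 0.3682.

0.368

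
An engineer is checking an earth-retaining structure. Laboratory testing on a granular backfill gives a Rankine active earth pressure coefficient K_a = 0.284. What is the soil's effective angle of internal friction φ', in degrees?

33.9°

K_a = tan²(45° − φ/2) ⇒ 45° − φ/2 = arctan(√0.284) = 28.05°.
φ = 2(45° − 28.05°) = 33.89°.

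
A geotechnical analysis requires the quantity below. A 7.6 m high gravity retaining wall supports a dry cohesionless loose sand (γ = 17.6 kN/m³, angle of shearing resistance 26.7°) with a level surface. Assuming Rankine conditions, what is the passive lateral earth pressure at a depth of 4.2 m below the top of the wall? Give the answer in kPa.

K_p = (1 + sin φ)/(1 − sin φ) = 2.632.
σ_h = K_p γ z = 2.632 × 17.6 × 4.2 = 194.5 kPa.

195 kPa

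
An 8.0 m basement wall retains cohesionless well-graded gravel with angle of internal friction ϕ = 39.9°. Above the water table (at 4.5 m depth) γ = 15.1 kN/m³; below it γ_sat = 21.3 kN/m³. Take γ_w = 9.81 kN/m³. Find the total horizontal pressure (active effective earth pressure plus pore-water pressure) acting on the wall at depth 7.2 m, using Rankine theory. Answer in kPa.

48.1 kPa

K_a = (1 − sin φ)/(1 + sin φ) = 0.2184.
γ' = 21.3 − 9.81 = 11.49 kN/m³.
Effective vertical stress at 7.2 m: σ'_v = 15.1×4.5 + 11.49×2.70 = 98.97 kPa.
σ'_h = K_a σ'_v = 0.2184 × 98.97 = 21.62 kPa; u = γ_w × 2.70 = 26.49 kPa.
Total σ_h = 21.62 + 26.49 = 48.11 kPa.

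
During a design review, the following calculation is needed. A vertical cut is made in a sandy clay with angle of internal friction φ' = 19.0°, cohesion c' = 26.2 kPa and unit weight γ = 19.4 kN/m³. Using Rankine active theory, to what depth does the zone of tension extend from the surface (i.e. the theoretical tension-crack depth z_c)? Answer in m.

K_a = tan²(45° − 19.0°/2) = 0.5088; √K_a = 0.7133.
The active pressure is zero where K_a γ z = 2c√K_a, so z_c = 2c/(γ√K_a) = 2×26.2/(19.4×0.7133) = 3.787 m.

3.79 m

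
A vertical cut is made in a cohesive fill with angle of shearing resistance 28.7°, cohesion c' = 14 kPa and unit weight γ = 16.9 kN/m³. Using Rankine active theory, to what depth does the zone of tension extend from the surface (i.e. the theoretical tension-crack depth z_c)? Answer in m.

K_a = tan²(45° − 28.7°/2) = 0.3511; √K_a = 0.5926.
The active pressure is zero where K_a γ z = 2c√K_a, so z_c = 2c/(γ√K_a) = 2×14/(16.9×0.5926) = 2.796 m.

2.80 m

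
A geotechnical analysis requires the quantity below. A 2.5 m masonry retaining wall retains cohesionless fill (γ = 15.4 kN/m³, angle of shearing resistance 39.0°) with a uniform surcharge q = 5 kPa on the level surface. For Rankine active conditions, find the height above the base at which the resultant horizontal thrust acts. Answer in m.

K_a = 0.2275.
Triangular part P₁ = ½K_aγH² = 10.95 at H/3 = 0.8333 m; rectangular part P₂ = K_a q H = 2.844 at H/2 = 1.250 m.
ȳ = (P₁·0.8333 + P₂·1.250)/(P₁+P₂) = 0.9192 m.

0.919 m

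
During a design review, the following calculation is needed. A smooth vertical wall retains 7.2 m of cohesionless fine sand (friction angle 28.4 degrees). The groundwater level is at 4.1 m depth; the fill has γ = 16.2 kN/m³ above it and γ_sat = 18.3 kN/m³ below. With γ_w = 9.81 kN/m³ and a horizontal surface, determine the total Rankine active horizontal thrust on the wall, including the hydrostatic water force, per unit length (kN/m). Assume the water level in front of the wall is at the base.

K_a = tan²(45° − φ/2) = 0.3554.
γ' = 18.3 − 9.81 = 8.490 kN/m³. Depth below WT = 3.1 m.
σ'_h at WT = K_a γ d_w = 23.60 kPa; at base = 23.60 + K_a γ' × 3.1 = 32.96 kPa.
P₁ (0–4.1 m) = ½×23.60×4.1 = 48.39. P₂ (4.1–7.2 m) = ½(23.60+32.96)×3.1 = 87.67.
P_w = ½ γ_w h₂² = 0.5×9.81×3.1² = 47.14. Total = 48.39+87.67+47.14 = 183.2 kN/m.

183 kN/m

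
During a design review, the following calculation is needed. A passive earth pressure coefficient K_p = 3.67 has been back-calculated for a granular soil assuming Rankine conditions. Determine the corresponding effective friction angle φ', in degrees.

K_p = (1+sin φ)/(1−sin φ) ⇒ sin φ = (K_p − 1)/(K_p + 1) = 0.5717.
φ = arcsin(0.5717) = 34.87°.

34.9°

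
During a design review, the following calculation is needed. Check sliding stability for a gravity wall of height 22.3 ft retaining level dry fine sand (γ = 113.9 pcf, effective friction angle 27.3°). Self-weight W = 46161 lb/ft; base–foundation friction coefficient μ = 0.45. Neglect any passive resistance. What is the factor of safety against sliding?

K_a = tan²(45° − 27.3°/2) = 0.3711.
P_a = ½K_aγH² = 0.5×0.3711×113.9×22.3² = 10510 lb/ft, acting at H/3 = 7.433 ft above the base.
FS_sliding = μW / P_a = 0.45×46161 / 10510 = 1.976.

1.98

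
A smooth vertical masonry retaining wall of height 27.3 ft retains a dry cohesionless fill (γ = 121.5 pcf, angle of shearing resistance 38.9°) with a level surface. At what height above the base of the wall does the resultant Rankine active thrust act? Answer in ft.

9.10 ft

K_a = 0.2285.
The pressure distribution is triangular, so the resultant acts at H/3 above the base = 27.3/3 = 9.100 ft.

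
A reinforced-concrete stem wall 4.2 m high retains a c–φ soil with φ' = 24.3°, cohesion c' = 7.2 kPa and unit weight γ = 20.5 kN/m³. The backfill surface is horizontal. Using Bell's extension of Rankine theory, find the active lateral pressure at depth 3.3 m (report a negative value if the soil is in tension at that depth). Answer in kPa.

K_a = (1 − sin φ)/(1 + sin φ) = 0.4169.
σ_a = K_a γ z − 2c√K_a = 0.4169×20.5×3.3 − 2×7.2×0.6457 = 18.91 kPa.

18.9 kPa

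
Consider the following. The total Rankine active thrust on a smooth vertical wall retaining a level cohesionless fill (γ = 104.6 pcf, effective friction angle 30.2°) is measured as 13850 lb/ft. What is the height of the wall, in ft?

28.3 ft

K_a = 0.3307. P_a = ½ K_a γ H² ⇒ H = √(2P_a/(K_a γ)).
H = √(2×13850/(0.3307×104.6)) = 28.30 ft.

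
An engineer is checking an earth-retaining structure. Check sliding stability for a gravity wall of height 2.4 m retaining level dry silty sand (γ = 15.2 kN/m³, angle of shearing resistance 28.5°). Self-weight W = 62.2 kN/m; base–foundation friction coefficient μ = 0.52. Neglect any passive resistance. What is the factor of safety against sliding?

2.09

K_a = tan²(45° − 28.5°/2) = 0.3540.
P_a = ½K_aγH² = 0.5×0.3540×15.2×2.4² = 15.49 kN/m, acting at H/3 = 0.8000 m above the base.
FS_sliding = μW / P_a = 0.52×62.2 / 15.49 = 2.087.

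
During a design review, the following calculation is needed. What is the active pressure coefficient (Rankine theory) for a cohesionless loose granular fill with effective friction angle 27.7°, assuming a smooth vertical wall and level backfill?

0.365

K_a = (1 − sin φ)/(1 + sin φ) = (1 − sin 27.7°)/(1 + sin 27.7°) = 0.3653.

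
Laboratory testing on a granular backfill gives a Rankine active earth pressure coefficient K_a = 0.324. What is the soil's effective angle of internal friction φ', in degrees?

K_a = tan²(45° − φ/2) ⇒ 45° − φ/2 = arctan(√0.324) = 29.65°.
φ = 2(45° − 29.65°) = 30.70°.

30.7°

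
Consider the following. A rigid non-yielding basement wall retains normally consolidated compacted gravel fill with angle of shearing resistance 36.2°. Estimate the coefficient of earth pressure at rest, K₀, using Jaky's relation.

0.409

K₀ = 1 − sin φ' = 1 − sin 36.2° = 0.4094.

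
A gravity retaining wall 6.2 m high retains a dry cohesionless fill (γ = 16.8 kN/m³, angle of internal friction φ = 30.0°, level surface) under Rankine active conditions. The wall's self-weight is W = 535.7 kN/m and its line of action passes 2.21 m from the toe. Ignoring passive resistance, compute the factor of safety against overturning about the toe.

5.32

K_a = tan²(45° − 30.0°/2) = 0.3333.
P_a = ½K_aγH² = 0.5×0.3333×16.8×6.2² = 107.6 kN/m, acting at H/3 = 2.067 m above the base.
Overturning moment M_o = P_a × H/3 = 107.6 × 2.067 = 222.4.
Resisting moment M_r = W × 2.21 = 535.7 × 2.21 = 1184.
FS_overturning = M_r/M_o = 1184/222.4 = 5.322.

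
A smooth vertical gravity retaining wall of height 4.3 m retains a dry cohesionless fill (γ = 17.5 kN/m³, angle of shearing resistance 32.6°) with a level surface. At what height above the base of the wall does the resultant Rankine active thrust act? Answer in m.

K_a = 0.2997.
The pressure distribution is triangular, so the resultant acts at H/3 above the base = 4.3/3 = 1.433 m.

1.43 m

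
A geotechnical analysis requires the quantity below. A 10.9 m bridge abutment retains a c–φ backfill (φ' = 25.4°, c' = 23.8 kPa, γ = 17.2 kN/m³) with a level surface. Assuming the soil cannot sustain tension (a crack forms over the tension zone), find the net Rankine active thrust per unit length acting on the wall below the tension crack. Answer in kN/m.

K_a = 0.3996; √K_a = 0.6322.
Tension-crack depth z_c = 2c/(γ√K_a) = 2×23.8/(17.2×0.6322) = 4.378 m.
σ_a at base = K_a γ H − 2c√K_a = 0.3996×17.2×10.9 − 2×23.8×0.6322 = 44.83 kPa.
P_a = ½ × 44.83 × (H − z_c) = 0.5×44.83×6.522 = 146.2 kN/m.

146 kN/m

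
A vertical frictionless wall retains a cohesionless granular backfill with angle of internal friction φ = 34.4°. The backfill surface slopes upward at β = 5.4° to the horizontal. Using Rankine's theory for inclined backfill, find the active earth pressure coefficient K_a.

0.281

K_a = cos β · (cos β − √(cos²β − cos²φ)) / (cos β + √(cos²β − cos²φ)).
cos β = 0.9956, cos φ = 0.8251, √(cos²β − cos²φ) = 0.5571.
K_a = 0.9956 × (0.9956 − 0.5571)/(0.9956 + 0.5571) = 0.2812.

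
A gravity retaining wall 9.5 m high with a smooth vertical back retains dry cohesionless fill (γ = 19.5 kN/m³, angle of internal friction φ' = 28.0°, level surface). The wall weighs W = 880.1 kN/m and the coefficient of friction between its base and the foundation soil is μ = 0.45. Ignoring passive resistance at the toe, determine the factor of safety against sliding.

1.25

K_a = tan²(45° − 28.0°/2) = 0.3610.
P_a = ½K_aγH² = 0.5×0.3610×19.5×9.5² = 317.7 kN/m, acting at H/3 = 3.167 m above the base.
FS_sliding = μW / P_a = 0.45×880.1 / 317.7 = 1.247.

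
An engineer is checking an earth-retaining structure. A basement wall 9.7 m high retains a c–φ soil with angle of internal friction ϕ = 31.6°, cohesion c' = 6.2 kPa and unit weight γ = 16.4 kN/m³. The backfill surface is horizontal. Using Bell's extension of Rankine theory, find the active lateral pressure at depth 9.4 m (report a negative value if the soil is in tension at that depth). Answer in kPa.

K_a = (1 − sin φ)/(1 + sin φ) = 0.3123.
σ_a = K_a γ z − 2c√K_a = 0.3123×16.4×9.4 − 2×6.2×0.5589 = 41.22 kPa.

41.2 kPa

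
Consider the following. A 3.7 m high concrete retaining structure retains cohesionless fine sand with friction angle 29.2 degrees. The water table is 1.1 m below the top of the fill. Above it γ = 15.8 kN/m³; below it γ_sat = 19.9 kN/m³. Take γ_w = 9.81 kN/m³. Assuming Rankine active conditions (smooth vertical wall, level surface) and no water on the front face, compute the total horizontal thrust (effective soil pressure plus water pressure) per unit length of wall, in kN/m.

63.7 kN/m

K_a = tan²(45° − φ/2) = 0.3442.
γ' = 19.9 − 9.81 = 10.09 kN/m³. Depth below WT = 2.6 m.
σ'_h at WT = K_a γ d_w = 5.982 kPa; at base = 5.982 + K_a γ' × 2.6 = 15.01 kPa.
P₁ (0–1.1 m) = ½×5.982×1.1 = 3.290. P₂ (1.1–3.7 m) = ½(5.982+15.01)×2.6 = 27.29.
P_w = ½ γ_w h₂² = 0.5×9.81×2.6² = 33.16. Total = 3.290+27.29+33.16 = 63.74 kN/m.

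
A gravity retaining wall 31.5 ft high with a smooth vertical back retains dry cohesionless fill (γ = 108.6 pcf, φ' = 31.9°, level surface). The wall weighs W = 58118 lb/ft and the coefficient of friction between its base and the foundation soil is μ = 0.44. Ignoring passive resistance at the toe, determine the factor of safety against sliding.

K_a = tan²(45° − 31.9°/2) = 0.3085.
P_a = ½K_aγH² = 0.5×0.3085×108.6×31.5² = 16620 lb/ft, acting at H/3 = 10.50 ft above the base.
FS_sliding = μW / P_a = 0.44×58118 / 16620 = 1.538.

1.54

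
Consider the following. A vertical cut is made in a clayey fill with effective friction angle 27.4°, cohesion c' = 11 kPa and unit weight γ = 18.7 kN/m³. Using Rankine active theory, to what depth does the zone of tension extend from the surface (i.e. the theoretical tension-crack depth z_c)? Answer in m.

K_a = tan²(45° − 27.4°/2) = 0.3697; √K_a = 0.6080.
The active pressure is zero where K_a γ z = 2c√K_a, so z_c = 2c/(γ√K_a) = 2×11/(18.7×0.6080) = 1.935 m.

1.93 m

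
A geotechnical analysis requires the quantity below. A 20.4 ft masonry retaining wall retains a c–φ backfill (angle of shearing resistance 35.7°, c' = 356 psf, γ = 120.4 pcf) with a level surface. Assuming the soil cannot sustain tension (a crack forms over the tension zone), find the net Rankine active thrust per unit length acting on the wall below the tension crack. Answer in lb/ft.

K_a = 0.2630; √K_a = 0.5128.
Tension-crack depth z_c = 2c/(γ√K_a) = 2×356/(120.4×0.5128) = 11.53 ft.
σ_a at base = K_a γ H − 2c√K_a = 0.2630×120.4×20.4 − 2×356×0.5128 = 280.8 psf.
P_a = ½ × 280.8 × (H − z_c) = 0.5×280.8×8.869 = 1245 lb/ft.

1250 lb/ft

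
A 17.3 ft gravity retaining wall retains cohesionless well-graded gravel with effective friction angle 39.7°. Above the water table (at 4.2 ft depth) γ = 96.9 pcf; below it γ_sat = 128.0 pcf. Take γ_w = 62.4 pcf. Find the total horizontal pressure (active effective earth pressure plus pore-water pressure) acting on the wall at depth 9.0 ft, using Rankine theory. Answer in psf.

K_a = (1 − sin φ)/(1 + sin φ) = 0.2204.
γ' = 128.0 − 62.4 = 65.60 pcf.
Effective vertical stress at 9.0 ft: σ'_v = 96.9×4.2 + 65.60×4.80 = 721.9 psf.
σ'_h = K_a σ'_v = 0.2204 × 721.9 = 159.1 psf; u = γ_w × 4.80 = 299.5 psf.
Total σ_h = 159.1 + 299.5 = 458.6 psf.

459 psf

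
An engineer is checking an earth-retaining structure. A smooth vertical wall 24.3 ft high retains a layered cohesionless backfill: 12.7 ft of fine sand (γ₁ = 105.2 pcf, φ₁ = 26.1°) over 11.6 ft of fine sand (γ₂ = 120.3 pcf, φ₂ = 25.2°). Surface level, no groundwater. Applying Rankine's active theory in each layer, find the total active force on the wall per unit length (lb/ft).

K_a1 = tan²(45°−26.1°/2) = 0.3889; K_a2 = tan²(45°−25.2°/2) = 0.4027.
Layer 1: σ at base = K_a1 γ₁ h₁ = 519.6 psf; P₁ = ½×519.6×12.7 = 3300.
Layer 2: σ_v at top = γ₁h₁ = 1336; σ_h top = K_a2×1336 = 538.1; σ_h base = K_a2×(1336+120.3×11.6) = 1100.
P₂ = ½(538.1+1100)×11.6 = 9501. Total P_a = 3300+9501 = 12800 lb/ft.

12800 lb/ft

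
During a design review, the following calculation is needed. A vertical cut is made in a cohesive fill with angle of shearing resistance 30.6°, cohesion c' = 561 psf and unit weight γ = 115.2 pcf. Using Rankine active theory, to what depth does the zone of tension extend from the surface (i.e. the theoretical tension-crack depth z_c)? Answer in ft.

K_a = tan²(45° − 30.6°/2) = 0.3253; √K_a = 0.5704.
The active pressure is zero where K_a γ z = 2c√K_a, so z_c = 2c/(γ√K_a) = 2×561/(115.2×0.5704) = 17.08 ft.

17.1 ft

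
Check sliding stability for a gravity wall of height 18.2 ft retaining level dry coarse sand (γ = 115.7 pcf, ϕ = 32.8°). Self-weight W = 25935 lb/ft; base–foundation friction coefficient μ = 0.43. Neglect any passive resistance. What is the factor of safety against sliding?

1.96

K_a = tan²(45° − 32.8°/2) = 0.2973.
P_a = ½K_aγH² = 0.5×0.2973×115.7×18.2² = 5696 lb/ft, acting at H/3 = 6.067 ft above the base.
FS_sliding = μW / P_a = 0.43×25935 / 5696 = 1.958.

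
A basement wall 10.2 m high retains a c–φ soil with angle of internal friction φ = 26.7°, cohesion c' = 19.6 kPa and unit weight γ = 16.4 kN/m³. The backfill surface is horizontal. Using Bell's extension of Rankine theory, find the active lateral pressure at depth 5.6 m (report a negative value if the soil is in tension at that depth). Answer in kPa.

K_a = (1 − sin φ)/(1 + sin φ) = 0.3800.
σ_a = K_a γ z − 2c√K_a = 0.3800×16.4×5.6 − 2×19.6×0.6164 = 10.73 kPa.

10.7 kPa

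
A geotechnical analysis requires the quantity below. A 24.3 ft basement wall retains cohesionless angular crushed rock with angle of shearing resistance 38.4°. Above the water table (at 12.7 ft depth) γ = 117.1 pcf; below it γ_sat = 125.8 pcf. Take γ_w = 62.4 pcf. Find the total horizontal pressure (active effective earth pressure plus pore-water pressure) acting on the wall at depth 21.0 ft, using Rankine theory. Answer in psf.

988 psf

K_a = (1 − sin φ)/(1 + sin φ) = 0.2337.
γ' = 125.8 − 62.4 = 63.40 pcf.
Effective vertical stress at 21.0 ft: σ'_v = 117.1×12.7 + 63.40×8.30 = 2013 psf.
σ'_h = K_a σ'_v = 0.2337 × 2013 = 470.5 psf; u = γ_w × 8.30 = 517.9 psf.
Total σ_h = 470.5 + 517.9 = 988.4 psf.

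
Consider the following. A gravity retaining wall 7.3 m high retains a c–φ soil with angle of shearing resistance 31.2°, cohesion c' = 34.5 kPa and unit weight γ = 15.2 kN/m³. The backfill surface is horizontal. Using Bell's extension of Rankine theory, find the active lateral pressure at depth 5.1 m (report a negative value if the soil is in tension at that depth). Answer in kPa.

K_a = (1 − sin φ)/(1 + sin φ) = 0.3175.
σ_a = K_a γ z − 2c√K_a = 0.3175×15.2×5.1 − 2×34.5×0.5635 = -14.27 kPa.

-14.3 kPa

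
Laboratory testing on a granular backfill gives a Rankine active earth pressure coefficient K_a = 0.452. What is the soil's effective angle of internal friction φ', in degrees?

K_a = tan²(45° − φ/2) ⇒ 45° − φ/2 = arctan(√0.452) = 33.91°.
φ = 2(45° − 33.91°) = 22.17°.

22.2°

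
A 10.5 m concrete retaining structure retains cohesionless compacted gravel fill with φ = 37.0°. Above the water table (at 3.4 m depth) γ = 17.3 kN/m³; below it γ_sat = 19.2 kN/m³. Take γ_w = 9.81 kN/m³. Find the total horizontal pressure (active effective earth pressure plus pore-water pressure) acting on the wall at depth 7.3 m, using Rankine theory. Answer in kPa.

K_a = (1 − sin φ)/(1 + sin φ) = 0.2486.
γ' = 19.2 − 9.81 = 9.390 kN/m³.
Effective vertical stress at 7.3 m: σ'_v = 17.3×3.4 + 9.390×3.90 = 95.44 kPa.
σ'_h = K_a σ'_v = 0.2486 × 95.44 = 23.73 kPa; u = γ_w × 3.90 = 38.26 kPa.
Total σ_h = 23.73 + 38.26 = 61.98 kPa.

62.0 kPa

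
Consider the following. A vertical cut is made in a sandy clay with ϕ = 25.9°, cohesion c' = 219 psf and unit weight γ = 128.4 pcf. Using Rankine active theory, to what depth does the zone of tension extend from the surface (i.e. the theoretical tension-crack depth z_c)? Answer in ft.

K_a = tan²(45° − 25.9°/2) = 0.3920; √K_a = 0.6261.
The active pressure is zero where K_a γ z = 2c√K_a, so z_c = 2c/(γ√K_a) = 2×219/(128.4×0.6261) = 5.448 ft.

5.45 ft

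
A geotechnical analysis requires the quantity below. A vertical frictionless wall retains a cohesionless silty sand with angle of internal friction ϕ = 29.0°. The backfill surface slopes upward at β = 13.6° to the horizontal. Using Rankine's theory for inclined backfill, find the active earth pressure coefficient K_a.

K_a = cos β · (cos β − √(cos²β − cos²φ)) / (cos β + √(cos²β − cos²φ)).
cos β = 0.9720, cos φ = 0.8746, √(cos²β − cos²φ) = 0.4240.
K_a = 0.9720 × (0.9720 − 0.4240)/(0.9720 + 0.4240) = 0.3816.

0.382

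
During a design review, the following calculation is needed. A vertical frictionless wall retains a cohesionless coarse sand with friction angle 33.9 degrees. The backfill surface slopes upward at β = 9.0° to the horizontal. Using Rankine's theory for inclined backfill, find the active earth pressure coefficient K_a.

K_a = cos β · (cos β − √(cos²β − cos²φ)) / (cos β + √(cos²β − cos²φ)).
cos β = 0.9877, cos φ = 0.8300, √(cos²β − cos²φ) = 0.5354.
K_a = 0.9877 × (0.9877 − 0.5354)/(0.9877 + 0.5354) = 0.2933.

0.293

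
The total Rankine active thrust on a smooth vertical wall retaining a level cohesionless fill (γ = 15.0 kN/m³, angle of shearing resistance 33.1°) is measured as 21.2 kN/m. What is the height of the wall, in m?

3.10 m

K_a = 0.2936. P_a = ½ K_a γ H² ⇒ H = √(2P_a/(K_a γ)).
H = √(2×21.2/(0.2936×15.0)) = 3.103 m.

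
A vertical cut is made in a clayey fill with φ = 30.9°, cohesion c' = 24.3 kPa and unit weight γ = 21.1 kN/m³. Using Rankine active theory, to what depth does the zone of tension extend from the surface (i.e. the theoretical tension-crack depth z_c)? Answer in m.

4.06 m

K_a = tan²(45° − 30.9°/2) = 0.3214; √K_a = 0.5669.
The active pressure is zero where K_a γ z = 2c√K_a, so z_c = 2c/(γ√K_a) = 2×24.3/(21.1×0.5669) = 4.063 m.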